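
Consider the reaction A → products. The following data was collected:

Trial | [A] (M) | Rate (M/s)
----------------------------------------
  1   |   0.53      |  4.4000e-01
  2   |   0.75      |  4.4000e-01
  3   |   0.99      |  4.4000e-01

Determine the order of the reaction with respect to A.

zeroth order (0)

Step 1: Compare trials - when concentration changes, rate stays constant.
Step 2: rate₂/rate₁ = 4.4000e-01/4.4000e-01 = 1
Step 3: [A]₂/[A]₁ = 0.75/0.53 = 1.415
Step 4: Since rate ratio ≈ (conc ratio)^0, the reaction is zeroth order.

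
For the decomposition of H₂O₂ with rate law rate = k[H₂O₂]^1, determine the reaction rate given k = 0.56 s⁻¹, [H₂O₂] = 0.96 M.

0.5376 M/s

Step 1: Identify the rate law: rate = k[H₂O₂]^1
Step 2: Substitute values: rate = 0.56 × (0.96)^1
Step 3: Calculate: rate = 0.56 × 0.96 = 0.5376 M/s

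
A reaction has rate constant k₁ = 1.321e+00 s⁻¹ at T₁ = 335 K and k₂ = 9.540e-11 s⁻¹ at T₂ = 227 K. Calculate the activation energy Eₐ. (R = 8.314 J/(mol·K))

136.7 kJ/mol

Step 1: Use the two-temperature Arrhenius form: ln(k₂/k₁) = -Eₐ/R × (1/T₂ - 1/T₁)
Step 2: ln(k₂/k₁) = ln(9.540e-11/1.321e+00) = ln(7.2218e-11) = -23.3513
Step 3: 1/T₂ - 1/T₁ = 1/227 - 1/335 = 1.420212e-03 K⁻¹
Step 4: Eₐ = -R × ln(k₂/k₁) / (1/T₂ - 1/T₁) = -8.314 × -23.3513 / 1.420212e-03
Step 5: Eₐ = 1.3670e+05 J/mol = 136.7 kJ/mol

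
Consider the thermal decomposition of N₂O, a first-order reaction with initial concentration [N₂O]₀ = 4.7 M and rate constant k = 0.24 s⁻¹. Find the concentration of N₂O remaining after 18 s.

0.06251 M

Step 1: For a first-order reaction: [N₂O] = [N₂O]₀ × e^(-kt)
Step 2: [N₂O] = 4.7 × e^(-0.24 × 18)
Step 3: [N₂O] = 4.7 × e^(-4.32)
Step 4: [N₂O] = 4.7 × 0.0132999 = 0.06251 M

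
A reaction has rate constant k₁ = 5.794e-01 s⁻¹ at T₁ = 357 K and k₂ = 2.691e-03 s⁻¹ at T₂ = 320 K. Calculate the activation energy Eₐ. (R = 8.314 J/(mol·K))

137.9 kJ/mol

Step 1: Use the two-temperature Arrhenius form: ln(k₂/k₁) = -Eₐ/R × (1/T₂ - 1/T₁)
Step 2: ln(k₂/k₁) = ln(2.691e-03/5.794e-01) = ln(0.00464446) = -5.37208
Step 3: 1/T₂ - 1/T₁ = 1/320 - 1/357 = 3.238796e-04 K⁻¹
Step 4: Eₐ = -R × ln(k₂/k₁) / (1/T₂ - 1/T₁) = -8.314 × -5.37208 / 3.238796e-04
Step 5: Eₐ = 1.3790e+05 J/mol = 137.9 kJ/mol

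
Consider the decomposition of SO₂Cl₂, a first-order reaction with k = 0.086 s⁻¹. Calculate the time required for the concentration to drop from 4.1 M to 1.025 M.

16.12 s

Step 1: For first-order: t = ln([SO₂Cl₂]₀/[SO₂Cl₂])/k
Step 2: t = ln(4.1/1.025)/0.086
Step 3: t = ln(4)/0.086
Step 4: t = 1.386/0.086 = 16.12 s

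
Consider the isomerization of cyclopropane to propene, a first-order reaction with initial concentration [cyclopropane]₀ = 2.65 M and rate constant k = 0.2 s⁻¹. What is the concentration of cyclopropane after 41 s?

0.0007278 M

Step 1: For a first-order reaction: [cyclopropane] = [cyclopropane]₀ × e^(-kt)
Step 2: [cyclopropane] = 2.65 × e^(-0.2 × 41)
Step 3: [cyclopropane] = 2.65 × e^(-8.2)
Step 4: [cyclopropane] = 2.65 × 0.000274654 = 0.0007278 M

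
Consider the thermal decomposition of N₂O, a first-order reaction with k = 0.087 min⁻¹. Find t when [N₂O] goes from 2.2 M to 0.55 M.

15.93 min

Step 1: For first-order: t = ln([N₂O]₀/[N₂O])/k
Step 2: t = ln(2.2/0.55)/0.087
Step 3: t = ln(4)/0.087
Step 4: t = 1.386/0.087 = 15.93 min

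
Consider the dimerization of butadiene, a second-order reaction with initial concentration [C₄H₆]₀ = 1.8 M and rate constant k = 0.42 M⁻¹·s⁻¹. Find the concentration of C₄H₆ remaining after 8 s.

0.2554 M

Step 1: For a second-order reaction: 1/[C₄H₆] = 1/[C₄H₆]₀ + kt
Step 2: 1/[C₄H₆] = 1/1.8 + 0.42 × 8
Step 3: 1/[C₄H₆] = 0.5556 + 3.36 = 3.916
Step 4: [C₄H₆] = 1/3.916 = 0.2554 M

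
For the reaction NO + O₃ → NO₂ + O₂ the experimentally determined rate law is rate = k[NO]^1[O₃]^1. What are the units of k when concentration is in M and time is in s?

M⁻¹·s⁻¹

Step 1: Overall order = 1 + 1 = 2.
Step 2: rate has units M·s⁻¹; [NO]^1[O₃]^1 has units M^2.
Step 3: k = rate/([NO]^1[O₃]^1), so units of k = M^(1-2)·s⁻¹ = M⁻¹·s⁻¹.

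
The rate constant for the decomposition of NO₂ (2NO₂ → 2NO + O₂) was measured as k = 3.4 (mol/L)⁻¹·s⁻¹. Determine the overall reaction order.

second order (2)

Step 1: The units of k for an nth-order reaction are (concentration)^(1-n)·(time)⁻¹.
Step 2: Here k has units (mol/L)⁻¹·s⁻¹, so the concentration exponent is -1.
Step 3: 1 - n = -1 ⇒ n = 2. The reaction is second order.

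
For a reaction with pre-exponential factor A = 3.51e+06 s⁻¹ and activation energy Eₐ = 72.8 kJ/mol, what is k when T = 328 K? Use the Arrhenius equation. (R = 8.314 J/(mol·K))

8.94e-06 s⁻¹

Step 1: Use the Arrhenius equation: k = A × exp(-Eₐ/RT)
Step 2: Convert Eₐ to J/mol: 72.8 kJ/mol = 72800 J/mol
Step 3: Calculate the exponent: -Eₐ/(RT) = -72800/(8.314 × 328) = -26.69608
Step 4: k = 3.51e+06 × exp(-26.69608)
Step 5: k = 3.51e+06 × 2.54706e-12 = 8.9402e-06 s⁻¹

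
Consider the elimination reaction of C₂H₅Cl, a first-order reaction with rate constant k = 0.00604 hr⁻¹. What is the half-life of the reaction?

114.8 hr

Step 1: For a first-order reaction, t₁/₂ = ln(2)/k
Step 2: t₁/₂ = ln(2)/0.00604
Step 3: t₁/₂ = 0.6931/0.00604 = 114.8 hr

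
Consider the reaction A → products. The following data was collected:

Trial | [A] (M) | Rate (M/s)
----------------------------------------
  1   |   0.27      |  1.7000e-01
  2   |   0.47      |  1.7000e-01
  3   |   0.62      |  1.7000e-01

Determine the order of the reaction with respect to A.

zeroth order (0)

Step 1: Compare trials - when concentration changes, rate stays constant.
Step 2: rate₂/rate₁ = 1.7000e-01/1.7000e-01 = 1
Step 3: [A]₂/[A]₁ = 0.47/0.27 = 1.741
Step 4: Since rate ratio ≈ (conc ratio)^0, the reaction is zeroth order.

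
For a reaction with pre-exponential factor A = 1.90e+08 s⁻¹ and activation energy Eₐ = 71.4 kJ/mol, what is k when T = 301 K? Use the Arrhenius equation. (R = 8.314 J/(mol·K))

7.72e-05 s⁻¹

Step 1: Use the Arrhenius equation: k = A × exp(-Eₐ/RT)
Step 2: Convert Eₐ to J/mol: 71.4 kJ/mol = 71400 J/mol
Step 3: Calculate the exponent: -Eₐ/(RT) = -71400/(8.314 × 301) = -28.53131
Step 4: k = 1.90e+08 × exp(-28.53131)
Step 5: k = 1.90e+08 × 4.06452e-13 = 7.7226e-05 s⁻¹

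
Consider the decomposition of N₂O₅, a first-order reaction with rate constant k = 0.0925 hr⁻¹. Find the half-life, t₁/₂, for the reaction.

7.493 hr

Step 1: For a first-order reaction, t₁/₂ = ln(2)/k
Step 2: t₁/₂ = ln(2)/0.0925
Step 3: t₁/₂ = 0.6931/0.0925 = 7.493 hr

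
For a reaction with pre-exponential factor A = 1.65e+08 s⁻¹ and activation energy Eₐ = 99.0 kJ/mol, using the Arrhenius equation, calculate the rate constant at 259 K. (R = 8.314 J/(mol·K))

1.78e-12 s⁻¹

Step 1: Use the Arrhenius equation: k = A × exp(-Eₐ/RT)
Step 2: Convert Eₐ to J/mol: 99.0 kJ/mol = 99000 J/mol
Step 3: Calculate the exponent: -Eₐ/(RT) = -99000/(8.314 × 259) = -45.97539
Step 4: k = 1.65e+08 × exp(-45.97539)
Step 5: k = 1.65e+08 × 1.07930e-20 = 1.7808e-12 s⁻¹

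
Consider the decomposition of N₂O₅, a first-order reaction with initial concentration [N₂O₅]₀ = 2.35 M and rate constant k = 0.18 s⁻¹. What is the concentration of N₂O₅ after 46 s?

0.0005958 M

Step 1: For a first-order reaction: [N₂O₅] = [N₂O₅]₀ × e^(-kt)
Step 2: [N₂O₅] = 2.35 × e^(-0.18 × 46)
Step 3: [N₂O₅] = 2.35 × e^(-8.28)
Step 4: [N₂O₅] = 2.35 × 0.000253537 = 0.0005958 M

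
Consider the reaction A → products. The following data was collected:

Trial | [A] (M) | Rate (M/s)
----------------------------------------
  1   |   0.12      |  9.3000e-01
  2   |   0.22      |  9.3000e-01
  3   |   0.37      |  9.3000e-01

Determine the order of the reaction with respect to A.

zeroth order (0)

Step 1: Compare trials - when concentration changes, rate stays constant.
Step 2: rate₂/rate₁ = 9.3000e-01/9.3000e-01 = 1
Step 3: [A]₂/[A]₁ = 0.22/0.12 = 1.833
Step 4: Since rate ratio ≈ (conc ratio)^0, the reaction is zeroth order.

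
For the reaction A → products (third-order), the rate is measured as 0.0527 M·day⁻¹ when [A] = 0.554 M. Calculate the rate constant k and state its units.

0.3099 M⁻²·day⁻¹

Step 1: rate = k[A]^3, so k = rate / [A]^3.
Step 2: k = 0.0527 / (0.554)^3 = 0.0527 / 0.17.
Step 3: k = 0.3099 M⁻²·day⁻¹.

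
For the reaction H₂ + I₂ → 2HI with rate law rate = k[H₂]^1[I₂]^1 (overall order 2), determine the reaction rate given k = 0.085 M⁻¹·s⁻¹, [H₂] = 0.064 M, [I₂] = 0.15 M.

0.000816 M/s

Step 1: The rate law is rate = k[H₂]^1[I₂]^1, overall order = 1+1 = 2
Step 2: Substitute values: rate = 0.085 × (0.064)^1 × (0.15)^1
Step 3: rate = 0.085 × 0.064 × 0.15 = 0.000816 M/s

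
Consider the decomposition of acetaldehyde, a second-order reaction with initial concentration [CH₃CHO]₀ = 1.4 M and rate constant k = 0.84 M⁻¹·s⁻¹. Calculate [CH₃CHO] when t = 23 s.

0.04991 M

Step 1: For a second-order reaction: 1/[CH₃CHO] = 1/[CH₃CHO]₀ + kt
Step 2: 1/[CH₃CHO] = 1/1.4 + 0.84 × 23
Step 3: 1/[CH₃CHO] = 0.7143 + 19.32 = 20.03
Step 4: [CH₃CHO] = 1/20.03 = 0.04991 M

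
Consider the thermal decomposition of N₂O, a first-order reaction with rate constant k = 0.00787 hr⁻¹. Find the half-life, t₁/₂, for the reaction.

88.07 hr

Step 1: For a first-order reaction, t₁/₂ = ln(2)/k
Step 2: t₁/₂ = ln(2)/0.00787
Step 3: t₁/₂ = 0.6931/0.00787 = 88.07 hr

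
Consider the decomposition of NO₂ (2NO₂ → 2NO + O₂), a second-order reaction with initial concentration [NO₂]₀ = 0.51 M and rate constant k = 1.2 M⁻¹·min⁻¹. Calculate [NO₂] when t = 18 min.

0.04244 M

Step 1: For a second-order reaction: 1/[NO₂] = 1/[NO₂]₀ + kt
Step 2: 1/[NO₂] = 1/0.51 + 1.2 × 18
Step 3: 1/[NO₂] = 1.961 + 21.6 = 23.56
Step 4: [NO₂] = 1/23.56 = 0.04244 M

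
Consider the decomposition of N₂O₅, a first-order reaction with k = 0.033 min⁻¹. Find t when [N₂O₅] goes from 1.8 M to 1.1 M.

14.92 min

Step 1: For first-order: t = ln([N₂O₅]₀/[N₂O₅])/k
Step 2: t = ln(1.8/1.1)/0.033
Step 3: t = ln(1.636)/0.033
Step 4: t = 0.4925/0.033 = 14.92 min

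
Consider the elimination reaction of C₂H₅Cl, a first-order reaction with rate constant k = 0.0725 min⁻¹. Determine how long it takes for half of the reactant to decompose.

9.561 min

Step 1: For a first-order reaction, t₁/₂ = ln(2)/k
Step 2: t₁/₂ = ln(2)/0.0725
Step 3: t₁/₂ = 0.6931/0.0725 = 9.561 min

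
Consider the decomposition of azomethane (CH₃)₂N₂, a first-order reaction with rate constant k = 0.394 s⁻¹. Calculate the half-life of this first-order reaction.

1.759 s

Step 1: For a first-order reaction, t₁/₂ = ln(2)/k
Step 2: t₁/₂ = ln(2)/0.394
Step 3: t₁/₂ = 0.6931/0.394 = 1.759 s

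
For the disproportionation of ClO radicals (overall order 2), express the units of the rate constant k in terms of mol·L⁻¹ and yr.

(mol·L⁻¹)⁻¹·yr⁻¹

Step 1: For overall order n, rate = k × (concentration)^n.
Step 2: Rate has units mol·L⁻¹·yr⁻¹; concentration term has units (mol·L⁻¹)^2.
Step 3: k = rate / (concentration)^n, so units of k = (mol·L⁻¹)^(1-2)·yr⁻¹ = (mol·L⁻¹)⁻¹·yr⁻¹.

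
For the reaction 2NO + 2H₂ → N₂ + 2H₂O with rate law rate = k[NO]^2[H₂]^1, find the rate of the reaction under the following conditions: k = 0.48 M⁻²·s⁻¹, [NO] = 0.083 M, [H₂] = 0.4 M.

0.001323 M/s

Step 1: The rate law is rate = k[NO]^2[H₂]^1
Step 2: Substitute: rate = 0.48 × (0.083)^2 × (0.4)^1
Step 3: rate = 0.48 × 0.006889 × 0.4 = 0.00132269 M/s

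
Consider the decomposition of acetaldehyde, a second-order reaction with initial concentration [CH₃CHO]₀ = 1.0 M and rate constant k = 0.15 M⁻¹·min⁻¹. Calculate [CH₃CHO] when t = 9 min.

0.4255 M

Step 1: For a second-order reaction: 1/[CH₃CHO] = 1/[CH₃CHO]₀ + kt
Step 2: 1/[CH₃CHO] = 1/1.0 + 0.15 × 9
Step 3: 1/[CH₃CHO] = 1 + 1.35 = 2.35
Step 4: [CH₃CHO] = 1/2.35 = 0.4255 M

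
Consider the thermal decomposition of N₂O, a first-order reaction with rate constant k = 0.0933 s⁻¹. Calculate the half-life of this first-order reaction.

7.429 s

Step 1: For a first-order reaction, t₁/₂ = ln(2)/k
Step 2: t₁/₂ = ln(2)/0.0933
Step 3: t₁/₂ = 0.6931/0.0933 = 7.429 s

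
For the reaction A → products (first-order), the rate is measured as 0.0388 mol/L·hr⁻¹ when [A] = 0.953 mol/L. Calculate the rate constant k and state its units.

0.04071 hr⁻¹

Step 1: rate = k[A]^1, so k = rate / [A]^1.
Step 2: k = 0.0388 / (0.953)^1 = 0.0388 / 0.953.
Step 3: k = 0.04071 hr⁻¹.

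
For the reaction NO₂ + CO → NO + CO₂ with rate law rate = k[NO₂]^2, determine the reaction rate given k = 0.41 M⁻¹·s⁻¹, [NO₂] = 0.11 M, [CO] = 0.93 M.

0.004961 M/s

Step 1: The rate law is rate = k[NO₂]^2
Step 2: Note that the rate does not depend on [CO] (zero order in CO).
Step 3: rate = 0.41 × (0.11)^2 = 0.004961 M/s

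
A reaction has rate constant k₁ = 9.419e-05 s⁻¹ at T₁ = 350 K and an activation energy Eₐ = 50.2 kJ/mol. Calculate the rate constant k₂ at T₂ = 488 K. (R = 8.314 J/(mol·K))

1.238e-02 s⁻¹

Step 1: Use the two-temperature Arrhenius form: ln(k₂/k₁) = -Eₐ/R × (1/T₂ - 1/T₁)
Step 2: Convert Eₐ to J/mol: 50.2 kJ/mol = 50200 J/mol
Step 3: 1/T₂ - 1/T₁ = 1/488 - 1/350 = -8.079625e-04 K⁻¹
Step 4: ln(k₂/k₁) = -50200/8.314 × -8.079625e-04 = 4.87848
Step 5: k₂ = k₁ × exp(4.87848) = 9.419e-05 × 1.31431e+02 = 1.238e-02 s⁻¹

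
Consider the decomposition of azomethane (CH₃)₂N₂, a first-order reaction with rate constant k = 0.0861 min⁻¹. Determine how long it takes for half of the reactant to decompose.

8.05 min

Step 1: For a first-order reaction, t₁/₂ = ln(2)/k
Step 2: t₁/₂ = ln(2)/0.0861
Step 3: t₁/₂ = 0.6931/0.0861 = 8.05 min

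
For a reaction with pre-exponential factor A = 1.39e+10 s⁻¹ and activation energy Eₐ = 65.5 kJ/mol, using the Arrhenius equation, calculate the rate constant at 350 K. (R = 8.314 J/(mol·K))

2.33e+00 s⁻¹

Step 1: Use the Arrhenius equation: k = A × exp(-Eₐ/RT)
Step 2: Convert Eₐ to J/mol: 65.5 kJ/mol = 65500 J/mol
Step 3: Calculate the exponent: -Eₐ/(RT) = -65500/(8.314 × 350) = -22.50936
Step 4: k = 1.39e+10 × exp(-22.50936)
Step 5: k = 1.39e+10 × 1.67614e-10 = 2.3298e+00 s⁻¹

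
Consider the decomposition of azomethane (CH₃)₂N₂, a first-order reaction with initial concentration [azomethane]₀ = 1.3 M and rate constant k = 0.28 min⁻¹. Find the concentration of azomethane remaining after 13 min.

0.03413 M

Step 1: For a first-order reaction: [azomethane] = [azomethane]₀ × e^(-kt)
Step 2: [azomethane] = 1.3 × e^(-0.28 × 13)
Step 3: [azomethane] = 1.3 × e^(-3.64)
Step 4: [azomethane] = 1.3 × 0.0262523 = 0.03413 M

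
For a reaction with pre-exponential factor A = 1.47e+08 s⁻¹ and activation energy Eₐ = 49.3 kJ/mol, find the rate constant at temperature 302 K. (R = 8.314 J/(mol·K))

4.36e-01 s⁻¹

Step 1: Use the Arrhenius equation: k = A × exp(-Eₐ/RT)
Step 2: Convert Eₐ to J/mol: 49.3 kJ/mol = 49300 J/mol
Step 3: Calculate the exponent: -Eₐ/(RT) = -49300/(8.314 × 302) = -19.63496
Step 4: k = 1.47e+08 × exp(-19.63496)
Step 5: k = 1.47e+08 × 2.96924e-09 = 4.3648e-01 s⁻¹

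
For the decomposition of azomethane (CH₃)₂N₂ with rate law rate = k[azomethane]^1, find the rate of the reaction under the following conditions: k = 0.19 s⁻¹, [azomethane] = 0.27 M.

0.0513 M/s

Step 1: Identify the rate law: rate = k[azomethane]^1
Step 2: Substitute values: rate = 0.19 × (0.27)^1
Step 3: Calculate: rate = 0.19 × 0.27 = 0.0513 M/s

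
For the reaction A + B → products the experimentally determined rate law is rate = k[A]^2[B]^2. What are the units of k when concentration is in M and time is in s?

M⁻³·s⁻¹

Step 1: Overall order = 2 + 2 = 4.
Step 2: rate has units M·s⁻¹; [A]^2[B]^2 has units M^4.
Step 3: k = rate/([A]^2[B]^2), so units of k = M^(1-4)·s⁻¹ = M⁻³·s⁻¹.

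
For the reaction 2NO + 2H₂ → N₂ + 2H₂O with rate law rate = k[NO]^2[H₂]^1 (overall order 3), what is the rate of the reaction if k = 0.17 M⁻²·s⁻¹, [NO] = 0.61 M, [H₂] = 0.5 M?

0.03163 M/s

Step 1: The rate law is rate = k[NO]^2[H₂]^1, overall order = 2+1 = 3
Step 2: Substitute values: rate = 0.17 × (0.61)^2 × (0.5)^1
Step 3: rate = 0.17 × 0.3721 × 0.5 = 0.0316285 M/s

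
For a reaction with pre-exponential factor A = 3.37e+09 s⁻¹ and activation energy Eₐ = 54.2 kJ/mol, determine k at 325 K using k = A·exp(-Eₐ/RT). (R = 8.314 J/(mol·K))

6.55e+00 s⁻¹

Step 1: Use the Arrhenius equation: k = A × exp(-Eₐ/RT)
Step 2: Convert Eₐ to J/mol: 54.2 kJ/mol = 54200 J/mol
Step 3: Calculate the exponent: -Eₐ/(RT) = -54200/(8.314 × 325) = -20.05884
Step 4: k = 3.37e+09 × exp(-20.05884)
Step 5: k = 3.37e+09 × 1.94337e-09 = 6.5492e+00 s⁻¹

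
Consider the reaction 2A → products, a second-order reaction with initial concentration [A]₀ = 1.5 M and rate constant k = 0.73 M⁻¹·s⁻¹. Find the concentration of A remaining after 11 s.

0.115 M

Step 1: For a second-order reaction: 1/[A] = 1/[A]₀ + kt
Step 2: 1/[A] = 1/1.5 + 0.73 × 11
Step 3: 1/[A] = 0.6667 + 8.03 = 8.697
Step 4: [A] = 1/8.697 = 0.115 M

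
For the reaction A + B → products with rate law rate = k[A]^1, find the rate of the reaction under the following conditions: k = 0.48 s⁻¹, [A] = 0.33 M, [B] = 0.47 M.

0.1584 M/s

Step 1: The rate law is rate = k[A]^1
Step 2: Note that the rate does not depend on [B] (zero order in B).
Step 3: rate = 0.48 × (0.33)^1 = 0.1584 M/s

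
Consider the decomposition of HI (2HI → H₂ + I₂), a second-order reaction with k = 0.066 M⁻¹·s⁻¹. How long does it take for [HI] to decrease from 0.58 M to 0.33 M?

19.79 s

Step 1: For second-order: t = (1/[HI] - 1/[HI]₀)/k
Step 2: t = (1/0.33 - 1/0.58)/0.066
Step 3: t = (3.03 - 1.724)/0.066
Step 4: t = 1.306/0.066 = 19.79 s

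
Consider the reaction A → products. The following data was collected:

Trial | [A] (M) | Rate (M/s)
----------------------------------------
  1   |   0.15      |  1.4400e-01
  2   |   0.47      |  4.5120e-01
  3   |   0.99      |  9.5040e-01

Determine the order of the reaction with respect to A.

first order (1)

Step 1: Compare trials to find order n where rate₂/rate₁ = ([A]₂/[A]₁)^n
Step 2: rate₂/rate₁ = 4.5120e-01/1.4400e-01 = 3.133
Step 3: [A]₂/[A]₁ = 0.47/0.15 = 3.133
Step 4: n = ln(3.133)/ln(3.133) = 1.00 ≈ 1
Step 5: The reaction is first order in A.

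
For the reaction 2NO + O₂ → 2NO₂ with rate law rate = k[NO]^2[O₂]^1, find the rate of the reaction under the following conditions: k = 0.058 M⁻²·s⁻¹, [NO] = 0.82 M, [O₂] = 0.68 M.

0.02652 M/s

Step 1: The rate law is rate = k[NO]^2[O₂]^1
Step 2: Substitute: rate = 0.058 × (0.82)^2 × (0.68)^1
Step 3: rate = 0.058 × 0.6724 × 0.68 = 0.0265195 M/s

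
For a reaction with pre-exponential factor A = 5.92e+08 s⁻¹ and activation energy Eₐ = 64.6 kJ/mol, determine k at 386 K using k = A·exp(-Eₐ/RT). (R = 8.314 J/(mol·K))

1.07e+00 s⁻¹

Step 1: Use the Arrhenius equation: k = A × exp(-Eₐ/RT)
Step 2: Convert Eₐ to J/mol: 64.6 kJ/mol = 64600 J/mol
Step 3: Calculate the exponent: -Eₐ/(RT) = -64600/(8.314 × 386) = -20.12960
Step 4: k = 5.92e+08 × exp(-20.12960)
Step 5: k = 5.92e+08 × 1.81061e-09 = 1.0719e+00 s⁻¹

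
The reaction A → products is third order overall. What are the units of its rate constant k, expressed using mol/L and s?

(mol/L)⁻²·s⁻¹

Step 1: For overall order n, rate = k × (concentration)^n.
Step 2: Rate has units mol/L·s⁻¹; concentration term has units (mol/L)^3.
Step 3: k = rate / (concentration)^n, so units of k = (mol/L)^(1-3)·s⁻¹ = (mol/L)⁻²·s⁻¹.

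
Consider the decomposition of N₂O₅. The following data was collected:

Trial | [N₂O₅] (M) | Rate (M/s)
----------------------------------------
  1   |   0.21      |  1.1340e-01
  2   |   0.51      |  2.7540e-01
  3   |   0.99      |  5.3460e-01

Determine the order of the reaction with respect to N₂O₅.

first order (1)

Step 1: Compare trials to find order n where rate₂/rate₁ = ([N₂O₅]₂/[N₂O₅]₁)^n
Step 2: rate₂/rate₁ = 2.7540e-01/1.1340e-01 = 2.429
Step 3: [N₂O₅]₂/[N₂O₅]₁ = 0.51/0.21 = 2.429
Step 4: n = ln(2.429)/ln(2.429) = 1.00 ≈ 1
Step 5: The reaction is first order in N₂O₅.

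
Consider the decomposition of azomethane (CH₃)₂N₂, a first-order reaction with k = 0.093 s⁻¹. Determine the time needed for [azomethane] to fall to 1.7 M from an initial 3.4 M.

7.453 s

Step 1: For first-order: t = ln([azomethane]₀/[azomethane])/k
Step 2: t = ln(3.4/1.7)/0.093
Step 3: t = ln(2)/0.093
Step 4: t = 0.6931/0.093 = 7.453 s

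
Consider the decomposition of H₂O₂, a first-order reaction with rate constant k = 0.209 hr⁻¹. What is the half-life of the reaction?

3.316 hr

Step 1: For a first-order reaction, t₁/₂ = ln(2)/k
Step 2: t₁/₂ = ln(2)/0.209
Step 3: t₁/₂ = 0.6931/0.209 = 3.316 hr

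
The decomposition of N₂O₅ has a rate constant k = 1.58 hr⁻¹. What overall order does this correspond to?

first order (1)

Step 1: The units of k for an nth-order reaction are (concentration)^(1-n)·(time)⁻¹.
Step 2: Here k has units hr⁻¹, so the concentration exponent is 0.
Step 3: 1 - n = 0 ⇒ n = 1. The reaction is first order.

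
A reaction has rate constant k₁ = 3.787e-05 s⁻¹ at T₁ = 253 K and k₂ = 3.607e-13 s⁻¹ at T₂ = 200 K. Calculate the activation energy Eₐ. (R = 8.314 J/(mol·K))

146.6 kJ/mol

Step 1: Use the two-temperature Arrhenius form: ln(k₂/k₁) = -Eₐ/R × (1/T₂ - 1/T₁)
Step 2: ln(k₂/k₁) = ln(3.607e-13/3.787e-05) = ln(9.52469e-09) = -18.4694
Step 3: 1/T₂ - 1/T₁ = 1/200 - 1/253 = 1.047431e-03 K⁻¹
Step 4: Eₐ = -R × ln(k₂/k₁) / (1/T₂ - 1/T₁) = -8.314 × -18.4694 / 1.047431e-03
Step 5: Eₐ = 1.4660e+05 J/mol = 146.6 kJ/mol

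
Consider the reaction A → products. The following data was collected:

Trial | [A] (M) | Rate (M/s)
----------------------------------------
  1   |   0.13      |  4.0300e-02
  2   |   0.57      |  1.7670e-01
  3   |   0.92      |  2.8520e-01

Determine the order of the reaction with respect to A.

first order (1)

Step 1: Compare trials to find order n where rate₂/rate₁ = ([A]₂/[A]₁)^n
Step 2: rate₂/rate₁ = 1.7670e-01/4.0300e-02 = 4.385
Step 3: [A]₂/[A]₁ = 0.57/0.13 = 4.385
Step 4: n = ln(4.385)/ln(4.385) = 1.00 ≈ 1
Step 5: The reaction is first order in A.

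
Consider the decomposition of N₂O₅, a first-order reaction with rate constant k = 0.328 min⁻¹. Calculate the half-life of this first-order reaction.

2.113 min

Step 1: For a first-order reaction, t₁/₂ = ln(2)/k
Step 2: t₁/₂ = ln(2)/0.328
Step 3: t₁/₂ = 0.6931/0.328 = 2.113 min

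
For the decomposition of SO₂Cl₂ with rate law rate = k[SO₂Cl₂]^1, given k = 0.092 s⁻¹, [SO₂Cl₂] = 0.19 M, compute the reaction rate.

0.01748 M/s

Step 1: Identify the rate law: rate = k[SO₂Cl₂]^1
Step 2: Substitute values: rate = 0.092 × (0.19)^1
Step 3: Calculate: rate = 0.092 × 0.19 = 0.01748 M/s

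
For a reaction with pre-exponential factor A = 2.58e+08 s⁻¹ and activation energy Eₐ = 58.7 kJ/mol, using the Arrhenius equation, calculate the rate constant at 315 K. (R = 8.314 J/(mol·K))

4.76e-02 s⁻¹

Step 1: Use the Arrhenius equation: k = A × exp(-Eₐ/RT)
Step 2: Convert Eₐ to J/mol: 58.7 kJ/mol = 58700 J/mol
Step 3: Calculate the exponent: -Eₐ/(RT) = -58700/(8.314 × 315) = -22.41391
Step 4: k = 2.58e+08 × exp(-22.41391)
Step 5: k = 2.58e+08 × 1.84401e-10 = 4.7575e-02 s⁻¹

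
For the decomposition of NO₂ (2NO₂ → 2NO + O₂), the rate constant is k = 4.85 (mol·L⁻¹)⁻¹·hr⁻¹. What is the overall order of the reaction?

second order (2)

Step 1: The units of k for an nth-order reaction are (concentration)^(1-n)·(time)⁻¹.
Step 2: Here k has units (mol·L⁻¹)⁻¹·hr⁻¹, so the concentration exponent is -1.
Step 3: 1 - n = -1 ⇒ n = 2. The reaction is second order.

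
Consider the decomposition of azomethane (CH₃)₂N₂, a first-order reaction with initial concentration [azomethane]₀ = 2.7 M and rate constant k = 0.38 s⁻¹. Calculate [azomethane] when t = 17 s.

0.004225 M

Step 1: For a first-order reaction: [azomethane] = [azomethane]₀ × e^(-kt)
Step 2: [azomethane] = 2.7 × e^(-0.38 × 17)
Step 3: [azomethane] = 2.7 × e^(-6.46)
Step 4: [azomethane] = 2.7 × 0.0015648 = 0.004225 M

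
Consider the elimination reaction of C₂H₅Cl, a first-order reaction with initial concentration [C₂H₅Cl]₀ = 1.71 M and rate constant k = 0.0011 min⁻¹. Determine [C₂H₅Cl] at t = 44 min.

1.629 M

Step 1: For a first-order reaction: [C₂H₅Cl] = [C₂H₅Cl]₀ × e^(-kt)
Step 2: [C₂H₅Cl] = 1.71 × e^(-0.0011 × 44)
Step 3: [C₂H₅Cl] = 1.71 × e^(-0.0484)
Step 4: [C₂H₅Cl] = 1.71 × 0.952753 = 1.629 M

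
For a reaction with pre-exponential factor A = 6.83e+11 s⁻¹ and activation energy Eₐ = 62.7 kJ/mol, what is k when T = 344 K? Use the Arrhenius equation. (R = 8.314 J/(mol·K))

2.06e+02 s⁻¹

Step 1: Use the Arrhenius equation: k = A × exp(-Eₐ/RT)
Step 2: Convert Eₐ to J/mol: 62.7 kJ/mol = 62700 J/mol
Step 3: Calculate the exponent: -Eₐ/(RT) = -62700/(8.314 × 344) = -21.92295
Step 4: k = 6.83e+11 × exp(-21.92295)
Step 5: k = 6.83e+11 × 3.01289e-10 = 2.0578e+02 s⁻¹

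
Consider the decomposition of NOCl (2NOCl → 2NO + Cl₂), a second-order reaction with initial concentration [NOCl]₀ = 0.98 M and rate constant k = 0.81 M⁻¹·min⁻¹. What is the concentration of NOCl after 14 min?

0.0809 M

Step 1: For a second-order reaction: 1/[NOCl] = 1/[NOCl]₀ + kt
Step 2: 1/[NOCl] = 1/0.98 + 0.81 × 14
Step 3: 1/[NOCl] = 1.02 + 11.34 = 12.36
Step 4: [NOCl] = 1/12.36 = 0.0809 M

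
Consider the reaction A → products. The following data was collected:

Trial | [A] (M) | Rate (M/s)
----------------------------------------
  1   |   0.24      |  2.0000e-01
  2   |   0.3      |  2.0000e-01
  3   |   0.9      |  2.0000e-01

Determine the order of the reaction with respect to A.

zeroth order (0)

Step 1: Compare trials - when concentration changes, rate stays constant.
Step 2: rate₂/rate₁ = 2.0000e-01/2.0000e-01 = 1
Step 3: [A]₂/[A]₁ = 0.3/0.24 = 1.25
Step 4: Since rate ratio ≈ (conc ratio)^0, the reaction is zeroth order.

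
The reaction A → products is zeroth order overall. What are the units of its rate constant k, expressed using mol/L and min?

mol/L·min⁻¹

Step 1: For overall order n, rate = k × (concentration)^n.
Step 2: Rate has units mol/L·min⁻¹; concentration term has units (mol/L)^0.
Step 3: k = rate / (concentration)^n, so units of k = (mol/L)^(1-0)·min⁻¹ = mol/L·min⁻¹.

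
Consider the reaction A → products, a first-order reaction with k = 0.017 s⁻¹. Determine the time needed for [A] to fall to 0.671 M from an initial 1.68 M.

53.99 s

Step 1: For first-order: t = ln([A]₀/[A])/k
Step 2: t = ln(1.68/0.671)/0.017
Step 3: t = ln(2.504)/0.017
Step 4: t = 0.9178/0.017 = 53.99 s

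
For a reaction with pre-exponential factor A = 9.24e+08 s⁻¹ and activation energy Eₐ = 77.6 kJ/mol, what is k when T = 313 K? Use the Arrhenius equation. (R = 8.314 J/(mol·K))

1.04e-04 s⁻¹

Step 1: Use the Arrhenius equation: k = A × exp(-Eₐ/RT)
Step 2: Convert Eₐ to J/mol: 77.6 kJ/mol = 77600 J/mol
Step 3: Calculate the exponent: -Eₐ/(RT) = -77600/(8.314 × 313) = -29.81998
Step 4: k = 9.24e+08 × exp(-29.81998)
Step 5: k = 9.24e+08 × 1.12033e-13 = 1.0352e-04 s⁻¹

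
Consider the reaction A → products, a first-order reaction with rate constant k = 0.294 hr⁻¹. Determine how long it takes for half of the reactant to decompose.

2.358 hr

Step 1: For a first-order reaction, t₁/₂ = ln(2)/k
Step 2: t₁/₂ = ln(2)/0.294
Step 3: t₁/₂ = 0.6931/0.294 = 2.358 hr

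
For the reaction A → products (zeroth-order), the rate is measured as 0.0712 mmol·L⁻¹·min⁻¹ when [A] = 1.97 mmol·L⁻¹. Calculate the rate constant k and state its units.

0.0712 mmol·L⁻¹·min⁻¹

Step 1: For a zeroth-order reaction, rate = k (independent of concentration).
Step 2: k = rate = 0.0712 mmol·L⁻¹·min⁻¹.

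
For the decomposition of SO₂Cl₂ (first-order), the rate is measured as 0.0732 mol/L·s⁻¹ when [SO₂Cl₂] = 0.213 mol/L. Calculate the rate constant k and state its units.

0.3437 s⁻¹

Step 1: rate = k[SO₂Cl₂]^1, so k = rate / [SO₂Cl₂]^1.
Step 2: k = 0.0732 / (0.213)^1 = 0.0732 / 0.213.
Step 3: k = 0.3437 s⁻¹.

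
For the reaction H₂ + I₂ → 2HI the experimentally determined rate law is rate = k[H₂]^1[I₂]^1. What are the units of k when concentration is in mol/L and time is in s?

(mol/L)⁻¹·s⁻¹

Step 1: Overall order = 1 + 1 = 2.
Step 2: rate has units mol/L·s⁻¹; [H₂]^1[I₂]^1 has units (mol/L)^2.
Step 3: k = rate/([H₂]^1[I₂]^1), so units of k = (mol/L)^(1-2)·s⁻¹ = (mol/L)⁻¹·s⁻¹.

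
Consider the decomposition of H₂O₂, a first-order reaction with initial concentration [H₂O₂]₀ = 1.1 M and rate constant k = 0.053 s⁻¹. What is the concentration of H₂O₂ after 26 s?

0.2773 M

Step 1: For a first-order reaction: [H₂O₂] = [H₂O₂]₀ × e^(-kt)
Step 2: [H₂O₂] = 1.1 × e^(-0.053 × 26)
Step 3: [H₂O₂] = 1.1 × e^(-1.378)
Step 4: [H₂O₂] = 1.1 × 0.252082 = 0.2773 M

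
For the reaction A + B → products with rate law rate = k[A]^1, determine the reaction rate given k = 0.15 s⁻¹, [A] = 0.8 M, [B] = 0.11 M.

0.12 M/s

Step 1: The rate law is rate = k[A]^1
Step 2: Note that the rate does not depend on [B] (zero order in B).
Step 3: rate = 0.15 × (0.8)^1 = 0.12 M/s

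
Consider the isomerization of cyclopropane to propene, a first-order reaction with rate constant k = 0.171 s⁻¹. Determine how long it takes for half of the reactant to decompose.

4.053 s

Step 1: For a first-order reaction, t₁/₂ = ln(2)/k
Step 2: t₁/₂ = ln(2)/0.171
Step 3: t₁/₂ = 0.6931/0.171 = 4.053 s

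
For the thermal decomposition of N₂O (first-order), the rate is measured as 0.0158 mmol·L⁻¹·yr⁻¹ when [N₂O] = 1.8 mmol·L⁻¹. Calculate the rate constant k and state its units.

0.008778 yr⁻¹

Step 1: rate = k[N₂O]^1, so k = rate / [N₂O]^1.
Step 2: k = 0.0158 / (1.8)^1 = 0.0158 / 1.8.
Step 3: k = 0.008778 yr⁻¹.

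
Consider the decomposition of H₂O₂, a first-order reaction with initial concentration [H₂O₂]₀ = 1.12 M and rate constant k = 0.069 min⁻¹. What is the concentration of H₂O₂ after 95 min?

0.001594 M

Step 1: For a first-order reaction: [H₂O₂] = [H₂O₂]₀ × e^(-kt)
Step 2: [H₂O₂] = 1.12 × e^(-0.069 × 95)
Step 3: [H₂O₂] = 1.12 × e^(-6.555)
Step 4: [H₂O₂] = 1.12 × 0.00142298 = 0.001594 M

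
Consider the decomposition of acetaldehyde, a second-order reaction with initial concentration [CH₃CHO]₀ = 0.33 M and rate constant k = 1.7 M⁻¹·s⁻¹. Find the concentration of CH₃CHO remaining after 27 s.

0.02044 M

Step 1: For a second-order reaction: 1/[CH₃CHO] = 1/[CH₃CHO]₀ + kt
Step 2: 1/[CH₃CHO] = 1/0.33 + 1.7 × 27
Step 3: 1/[CH₃CHO] = 3.03 + 45.9 = 48.93
Step 4: [CH₃CHO] = 1/48.93 = 0.02044 M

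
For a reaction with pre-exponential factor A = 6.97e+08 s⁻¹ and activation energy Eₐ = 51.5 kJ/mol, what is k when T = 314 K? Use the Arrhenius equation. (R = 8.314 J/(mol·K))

1.89e+00 s⁻¹

Step 1: Use the Arrhenius equation: k = A × exp(-Eₐ/RT)
Step 2: Convert Eₐ to J/mol: 51.5 kJ/mol = 51500 J/mol
Step 3: Calculate the exponent: -Eₐ/(RT) = -51500/(8.314 × 314) = -19.72730
Step 4: k = 6.97e+08 × exp(-19.72730)
Step 5: k = 6.97e+08 × 2.70734e-09 = 1.8870e+00 s⁻¹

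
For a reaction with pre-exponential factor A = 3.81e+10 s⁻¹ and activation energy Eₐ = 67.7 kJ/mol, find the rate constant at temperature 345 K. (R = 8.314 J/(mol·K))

2.14e+00 s⁻¹

Step 1: Use the Arrhenius equation: k = A × exp(-Eₐ/RT)
Step 2: Convert Eₐ to J/mol: 67.7 kJ/mol = 67700 J/mol
Step 3: Calculate the exponent: -Eₐ/(RT) = -67700/(8.314 × 345) = -23.60258
Step 4: k = 3.81e+10 × exp(-23.60258)
Step 5: k = 3.81e+10 × 5.61733e-11 = 2.1402e+00 s⁻¹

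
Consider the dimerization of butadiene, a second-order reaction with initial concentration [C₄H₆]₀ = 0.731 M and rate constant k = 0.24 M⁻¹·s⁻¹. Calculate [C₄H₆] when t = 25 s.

0.1357 M

Step 1: For a second-order reaction: 1/[C₄H₆] = 1/[C₄H₆]₀ + kt
Step 2: 1/[C₄H₆] = 1/0.731 + 0.24 × 25
Step 3: 1/[C₄H₆] = 1.368 + 6 = 7.368
Step 4: [C₄H₆] = 1/7.368 = 0.1357 M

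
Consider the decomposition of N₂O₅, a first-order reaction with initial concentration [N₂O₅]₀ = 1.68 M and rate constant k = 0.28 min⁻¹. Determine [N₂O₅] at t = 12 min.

0.05836 M

Step 1: For a first-order reaction: [N₂O₅] = [N₂O₅]₀ × e^(-kt)
Step 2: [N₂O₅] = 1.68 × e^(-0.28 × 12)
Step 3: [N₂O₅] = 1.68 × e^(-3.36)
Step 4: [N₂O₅] = 1.68 × 0.0347353 = 0.05836 M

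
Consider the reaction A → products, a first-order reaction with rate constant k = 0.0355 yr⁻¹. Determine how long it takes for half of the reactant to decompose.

19.53 yr

Step 1: For a first-order reaction, t₁/₂ = ln(2)/k
Step 2: t₁/₂ = ln(2)/0.0355
Step 3: t₁/₂ = 0.6931/0.0355 = 19.53 yr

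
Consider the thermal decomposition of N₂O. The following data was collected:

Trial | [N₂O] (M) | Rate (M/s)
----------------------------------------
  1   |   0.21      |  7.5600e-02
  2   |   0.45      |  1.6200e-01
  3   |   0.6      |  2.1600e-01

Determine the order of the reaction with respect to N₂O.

first order (1)

Step 1: Compare trials to find order n where rate₂/rate₁ = ([N₂O]₂/[N₂O]₁)^n
Step 2: rate₂/rate₁ = 1.6200e-01/7.5600e-02 = 2.143
Step 3: [N₂O]₂/[N₂O]₁ = 0.45/0.21 = 2.143
Step 4: n = ln(2.143)/ln(2.143) = 1.00 ≈ 1
Step 5: The reaction is first order in N₂O.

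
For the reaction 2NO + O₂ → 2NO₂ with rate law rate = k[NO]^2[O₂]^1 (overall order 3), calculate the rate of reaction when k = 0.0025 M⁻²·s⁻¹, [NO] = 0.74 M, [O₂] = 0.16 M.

0.000219 M/s

Step 1: The rate law is rate = k[NO]^2[O₂]^1, overall order = 2+1 = 3
Step 2: Substitute values: rate = 0.0025 × (0.74)^2 × (0.16)^1
Step 3: rate = 0.0025 × 0.5476 × 0.16 = 0.00021904 M/s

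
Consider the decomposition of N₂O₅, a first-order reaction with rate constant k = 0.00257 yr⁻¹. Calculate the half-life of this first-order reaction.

269.7 yr

Step 1: For a first-order reaction, t₁/₂ = ln(2)/k
Step 2: t₁/₂ = ln(2)/0.00257
Step 3: t₁/₂ = 0.6931/0.00257 = 269.7 yr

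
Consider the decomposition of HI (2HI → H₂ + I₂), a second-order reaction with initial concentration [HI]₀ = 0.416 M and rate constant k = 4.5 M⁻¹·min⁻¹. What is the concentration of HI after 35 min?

0.006254 M

Step 1: For a second-order reaction: 1/[HI] = 1/[HI]₀ + kt
Step 2: 1/[HI] = 1/0.416 + 4.5 × 35
Step 3: 1/[HI] = 2.404 + 157.5 = 159.9
Step 4: [HI] = 1/159.9 = 0.006254 M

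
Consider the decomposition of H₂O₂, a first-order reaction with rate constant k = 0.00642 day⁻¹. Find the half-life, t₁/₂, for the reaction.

108 day

Step 1: For a first-order reaction, t₁/₂ = ln(2)/k
Step 2: t₁/₂ = ln(2)/0.00642
Step 3: t₁/₂ = 0.6931/0.00642 = 108 day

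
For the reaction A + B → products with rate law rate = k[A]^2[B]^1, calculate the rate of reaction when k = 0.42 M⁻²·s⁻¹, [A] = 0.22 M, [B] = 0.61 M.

0.0124 M/s

Step 1: The rate law is rate = k[A]^2[B]^1
Step 2: Substitute: rate = 0.42 × (0.22)^2 × (0.61)^1
Step 3: rate = 0.42 × 0.0484 × 0.61 = 0.0124001 M/s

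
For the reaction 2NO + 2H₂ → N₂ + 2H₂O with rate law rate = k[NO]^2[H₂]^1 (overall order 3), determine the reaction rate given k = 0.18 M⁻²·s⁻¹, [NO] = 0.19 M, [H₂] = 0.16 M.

0.00104 M/s

Step 1: The rate law is rate = k[NO]^2[H₂]^1, overall order = 2+1 = 3
Step 2: Substitute values: rate = 0.18 × (0.19)^2 × (0.16)^1
Step 3: rate = 0.18 × 0.0361 × 0.16 = 0.00103968 M/s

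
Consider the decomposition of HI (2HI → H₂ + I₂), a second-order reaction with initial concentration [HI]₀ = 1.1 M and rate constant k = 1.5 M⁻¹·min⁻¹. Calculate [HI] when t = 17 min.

0.03787 M

Step 1: For a second-order reaction: 1/[HI] = 1/[HI]₀ + kt
Step 2: 1/[HI] = 1/1.1 + 1.5 × 17
Step 3: 1/[HI] = 0.9091 + 25.5 = 26.41
Step 4: [HI] = 1/26.41 = 0.03787 M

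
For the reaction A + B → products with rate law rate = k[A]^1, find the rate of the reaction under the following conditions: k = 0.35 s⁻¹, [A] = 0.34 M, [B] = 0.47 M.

0.119 M/s

Step 1: The rate law is rate = k[A]^1
Step 2: Note that the rate does not depend on [B] (zero order in B).
Step 3: rate = 0.35 × (0.34)^1 = 0.119 M/s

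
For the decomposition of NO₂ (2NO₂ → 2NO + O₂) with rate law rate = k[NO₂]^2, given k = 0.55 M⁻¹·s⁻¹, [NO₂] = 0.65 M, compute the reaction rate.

0.2324 M/s

Step 1: Identify the rate law: rate = k[NO₂]^2
Step 2: Substitute values: rate = 0.55 × (0.65)^2
Step 3: Calculate: rate = 0.55 × 0.4225 = 0.232375 M/s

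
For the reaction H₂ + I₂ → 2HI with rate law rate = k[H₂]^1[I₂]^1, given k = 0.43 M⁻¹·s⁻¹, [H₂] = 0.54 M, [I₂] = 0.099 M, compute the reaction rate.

0.02299 M/s

Step 1: The rate law is rate = k[H₂]^1[I₂]^1
Step 2: Substitute: rate = 0.43 × (0.54)^1 × (0.099)^1
Step 3: rate = 0.43 × 0.54 × 0.099 = 0.0229878 M/s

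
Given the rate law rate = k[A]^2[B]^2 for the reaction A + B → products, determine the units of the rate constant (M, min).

M⁻³·min⁻¹

Step 1: Overall order = 2 + 2 = 4.
Step 2: rate has units M·min⁻¹; [A]^2[B]^2 has units M^4.
Step 3: k = rate/([A]^2[B]^2), so units of k = M^(1-4)·min⁻¹ = M⁻³·min⁻¹.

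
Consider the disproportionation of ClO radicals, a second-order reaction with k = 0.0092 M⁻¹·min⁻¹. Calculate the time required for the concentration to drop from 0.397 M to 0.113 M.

688.1 min

Step 1: For second-order: t = (1/[ClO] - 1/[ClO]₀)/k
Step 2: t = (1/0.113 - 1/0.397)/0.0092
Step 3: t = (8.85 - 2.519)/0.0092
Step 4: t = 6.331/0.0092 = 688.1 min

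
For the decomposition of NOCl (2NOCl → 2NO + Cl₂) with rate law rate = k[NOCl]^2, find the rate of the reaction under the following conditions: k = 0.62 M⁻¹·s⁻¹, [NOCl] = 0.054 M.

0.001808 M/s

Step 1: Identify the rate law: rate = k[NOCl]^2
Step 2: Substitute values: rate = 0.62 × (0.054)^2
Step 3: Calculate: rate = 0.62 × 0.002916 = 0.00180792 M/s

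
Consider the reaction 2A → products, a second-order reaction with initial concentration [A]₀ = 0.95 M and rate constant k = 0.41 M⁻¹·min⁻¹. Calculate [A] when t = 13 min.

0.1567 M

Step 1: For a second-order reaction: 1/[A] = 1/[A]₀ + kt
Step 2: 1/[A] = 1/0.95 + 0.41 × 13
Step 3: 1/[A] = 1.053 + 5.33 = 6.383
Step 4: [A] = 1/6.383 = 0.1567 M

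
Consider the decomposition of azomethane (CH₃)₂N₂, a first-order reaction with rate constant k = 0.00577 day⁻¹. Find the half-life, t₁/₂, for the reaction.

120.1 day

Step 1: For a first-order reaction, t₁/₂ = ln(2)/k
Step 2: t₁/₂ = ln(2)/0.00577
Step 3: t₁/₂ = 0.6931/0.00577 = 120.1 day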